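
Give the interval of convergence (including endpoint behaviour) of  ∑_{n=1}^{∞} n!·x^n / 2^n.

{0}

Apply the ratio test: |a_{n+1}| / |a_n| = (n+1) · 1/2, which tends to ∞ as n → ∞.
The ratio grows without bound, so the series diverges whenever x ≠ 0; it converges only at x = 0. R = 0.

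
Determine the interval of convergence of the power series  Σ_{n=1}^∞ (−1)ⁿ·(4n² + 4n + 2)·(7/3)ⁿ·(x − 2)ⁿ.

The ratio of consecutive coefficients is [(4(n+1)² + 4(n+1) + 2)/(4n² + 4n + 2)] · 7/3 → 7/3.
Convergence for |x − 2| · 7/3 < 1, i.e. |x − 2| < 3/7. So R = 3/7.
When x = 17/7, the terms have absolute value of order n², which does not tend to 0, so the series diverges by the divergence test.
When x = 11/7, the terms do not tend to 0, so the series diverges.

(11/7, 17/7)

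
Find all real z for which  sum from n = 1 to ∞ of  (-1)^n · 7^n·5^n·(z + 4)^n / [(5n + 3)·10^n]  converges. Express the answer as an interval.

By the ratio test, |a_{n+1}/a_n| = [(5n + 3)/(5(n+1) + 3)] · 7·5/10 → 7/2.
The series converges when 7/2 · |z + 4| < 1, giving R = 2/7.
Check z = -26/7: an alternating series whose terms decrease to 0 in absolute value, so it converges by the Leibniz criterion.
Endpoint z = -30/7: comparison with the harmonic series Σ 1/n shows the series diverges.

(-30/7, -26/7]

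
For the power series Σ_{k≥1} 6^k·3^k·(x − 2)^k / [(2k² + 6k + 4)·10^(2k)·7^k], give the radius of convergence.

By the ratio test, |a_{k+1}/a_k| = [(2k² + 6k + 4)/(2(k+1)² + 6(k+1) + 4)] · 6·3/(100·7) → 9/350.
Hence the series converges for |x − 2| < 1/(9/350) = 350/9, so the radius of convergence is 350/9.

R = 350/9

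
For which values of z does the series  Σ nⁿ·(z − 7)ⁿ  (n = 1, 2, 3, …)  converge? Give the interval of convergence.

Applying the root test, |a_n|^(1/n) = n → ∞.
Since the n-th root of |a_n| is unbounded, the series converges only at z = 7; R = 0.

{7}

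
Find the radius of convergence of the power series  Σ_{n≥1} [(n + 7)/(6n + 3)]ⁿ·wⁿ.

R = 6

By the Cauchy root test, |a_n|^(1/n) = (n + 7)/(6n + 3) → 1/6.
Thus R = 1/(1/6) = 6.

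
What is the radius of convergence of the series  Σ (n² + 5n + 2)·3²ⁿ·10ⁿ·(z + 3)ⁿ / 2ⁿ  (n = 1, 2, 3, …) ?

The ratio of consecutive coefficients is [((n+1)² + 5(n+1) + 2)/(n² + 5n + 2)] · 9·10/2 → 45.
Hence the series converges for |z + 3| < 1/(45) = 1/45, so the radius of convergence is 1/45.

R = 1/45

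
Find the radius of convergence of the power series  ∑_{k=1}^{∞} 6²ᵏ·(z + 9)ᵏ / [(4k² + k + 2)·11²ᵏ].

The ratio of consecutive coefficients is [(4k² + k + 2)/(4(k+1)² + (k+1) + 2)] · 36/121 → 36/121.
Thus R = 1/(36/121) = 121/36.

R = 121/36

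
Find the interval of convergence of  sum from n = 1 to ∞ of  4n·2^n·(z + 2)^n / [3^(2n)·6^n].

(-29, 25)

By the ratio test, |a_{n+1}/a_n| = [4(n+1)/4n] · 2/(9·6) → 1/27.
Convergence for |z + 2| · 1/27 < 1, i.e. |z + 2| < 27. So R = 27.
Endpoint z = 25: the terms have absolute value of order n, which does not tend to 0, so the series diverges by the divergence test.
When z = -29, the n-th term does not approach 0; divergence by the term test.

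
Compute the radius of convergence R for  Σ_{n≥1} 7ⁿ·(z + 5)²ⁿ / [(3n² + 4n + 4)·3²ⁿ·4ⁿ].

R = 6√7/7

Ratio test: |a_{n+1}/a_n| = [(3n² + 4n + 4)/(3(n+1)² + 4(n+1) + 4)] · 7/(9·4) → 7/36 as n → ∞.
Since the exponent of (z + 5) increases by 2 each term, convergence requires |z + 5|² < 36/7, hence R = 6√7/7.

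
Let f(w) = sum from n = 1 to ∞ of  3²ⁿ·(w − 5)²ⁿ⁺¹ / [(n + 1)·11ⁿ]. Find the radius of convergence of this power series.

R = √11/3

Ratio test: |a_{n+1}/a_n| = [(n + 1)/((n+1) + 1)] · 9/11 → 9/11 as n → ∞.
Writing y = (w − 5)², the series in y has radius 11/9, so |w − 5| < √(11/9) and R = √11/3.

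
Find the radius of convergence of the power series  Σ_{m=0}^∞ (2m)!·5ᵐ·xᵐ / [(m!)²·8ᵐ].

R = 2/5

The ratio of consecutive coefficients is (2m+1)·(2m+2)/(m+1)² · 5/8 → 5/2.
The series converges when 5/2 · |x| < 1, giving R = 2/5.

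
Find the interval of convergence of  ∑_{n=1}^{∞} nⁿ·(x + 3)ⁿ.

{-3}

Applying the root test, |a_n|^(1/n) = n → ∞.
The root grows without bound, so R = 0 (convergence only at x = -3).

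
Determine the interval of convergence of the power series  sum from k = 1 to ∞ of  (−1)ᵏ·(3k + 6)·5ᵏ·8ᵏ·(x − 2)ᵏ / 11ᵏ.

By the ratio test, |a_{k+1}/a_k| = [(3(k+1) + 6)/(3k + 6)] · 5·8/11 → 40/11.
Hence the series converges for |x − 2| < 1/(40/11) = 11/40, so the radius of convergence is 11/40.
Endpoint x = 91/40: the terms do not tend to 0, so the series diverges.
When x = 69/40, the terms do not tend to 0, so the series diverges.

(69/40, 91/40)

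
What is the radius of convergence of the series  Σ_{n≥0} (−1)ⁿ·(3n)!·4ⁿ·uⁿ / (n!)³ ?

R = 1/108

By the ratio test, |a_{n+1}/a_n| = (3n+1)·(3n+2)·(3n+3)/(n+1)³ · 4 → 108.
Thus R = 1/(108) = 1/108.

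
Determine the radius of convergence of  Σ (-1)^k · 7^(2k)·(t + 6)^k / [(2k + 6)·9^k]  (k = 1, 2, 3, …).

R = 9/49

The ratio of consecutive coefficients is [(2k + 6)/(2(k+1) + 6)] · 49/9 → 49/9.
The series converges when 49/9 · |t + 6| < 1, giving R = 9/49.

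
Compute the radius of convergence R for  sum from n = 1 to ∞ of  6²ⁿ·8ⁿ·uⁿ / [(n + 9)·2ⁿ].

R = 1/144

Apply the ratio test: |a_{n+1}| / |a_n| = [(n + 9)/((n+1) + 9)] · 36·8/2, which tends to 144 as n → ∞.
Hence the series converges for |u| < 1/(144) = 1/144, so the radius of convergence is 1/144.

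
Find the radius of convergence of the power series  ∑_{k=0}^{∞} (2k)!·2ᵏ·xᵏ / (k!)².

Ratio test: |a_{k+1}/a_k| = (2k+1)·(2k+2)/(k+1)² · 2 → 8 as k → ∞.
Hence the series converges for |x| < 1/(8) = 1/8, so the radius of convergence is 1/8.

R = 1/8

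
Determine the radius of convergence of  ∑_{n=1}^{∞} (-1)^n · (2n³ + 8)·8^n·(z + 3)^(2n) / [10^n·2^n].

Ratio test: |a_{n+1}/a_n| = [(2(n+1)³ + 8)/(2n³ + 8)] · 8/(10·2) → 2/5 as n → ∞.
Since the exponent of (z + 3) increases by 2 each term, convergence requires |z + 3|² < 5/2, hence R = √10/2.

R = √10/2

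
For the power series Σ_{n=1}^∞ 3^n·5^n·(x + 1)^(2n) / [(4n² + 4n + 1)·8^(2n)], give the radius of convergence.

Apply the ratio test: |a_{n+1}| / |a_n| = [(4n² + 4n + 1)/(4(n+1)² + 4(n+1) + 1)] · 3·5/64, which tends to 15/64 as n → ∞.
Writing y = (x + 1)², the series in y has radius 64/15, so |x + 1| < √(64/15) and R = 8√15/15.

R = 8√15/15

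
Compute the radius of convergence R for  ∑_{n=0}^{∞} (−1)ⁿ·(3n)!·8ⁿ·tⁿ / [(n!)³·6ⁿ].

R = 1/36

By the ratio test, |a_{n+1}/a_n| = (3n+1)·(3n+2)·(3n+3)/(n+1)³ · 8/6 → 36.
Hence the series converges for |t| < 1/(36) = 1/36, so the radius of convergence is 1/36.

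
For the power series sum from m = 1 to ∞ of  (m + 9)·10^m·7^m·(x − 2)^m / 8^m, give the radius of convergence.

By the ratio test, |a_{m+1}/a_m| = [((m+1) + 9)/(m + 9)] · 10·7/8 → 35/4.
Hence the series converges for |x − 2| < 1/(35/4) = 4/35, so the radius of convergence is 4/35.

R = 4/35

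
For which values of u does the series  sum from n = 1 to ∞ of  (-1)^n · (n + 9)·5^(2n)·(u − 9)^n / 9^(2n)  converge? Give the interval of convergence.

By the ratio test, |a_{n+1}/a_n| = [((n+1) + 9)/(n + 9)] · 25/81 → 25/81.
Hence the series converges for |u − 9| < 1/(25/81) = 81/25, so the radius of convergence is 81/25.
Check u = 306/25: the terms have absolute value of order n, which does not tend to 0, so the series diverges by the divergence test.
When u = 144/25, the n-th term does not approach 0; divergence by the term test.

(144/25, 306/25)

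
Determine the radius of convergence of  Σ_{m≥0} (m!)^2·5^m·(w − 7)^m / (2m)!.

Apply the ratio test: |a_{m+1}| / |a_m| = (m+1)²/[(2m+1)·(2m+2)] · 5, which tends to 5/4 as m → ∞.
The series converges when 5/4 · |w − 7| < 1, giving R = 4/5.

R = 4/5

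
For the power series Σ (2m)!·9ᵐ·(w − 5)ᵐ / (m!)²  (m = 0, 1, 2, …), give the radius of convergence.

R = 1/36

By the ratio test, |a_{m+1}/a_m| = (2m+1)·(2m+2)/(m+1)² · 9 → 36.
The series converges when 36 · |w − 5| < 1, giving R = 1/36.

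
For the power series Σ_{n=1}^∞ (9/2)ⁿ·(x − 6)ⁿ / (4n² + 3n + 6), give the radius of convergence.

R = 2/9

By the ratio test, |a_{n+1}/a_n| = [(4n² + 3n + 6)/(4(n+1)² + 3(n+1) + 6)] · 9/2 → 9/2.
Convergence for |x − 6| · 9/2 < 1, i.e. |x − 6| < 2/9. So R = 2/9.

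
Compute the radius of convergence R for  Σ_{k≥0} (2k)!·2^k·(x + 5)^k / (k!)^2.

R = 1/8

By the ratio test, |a_{k+1}/a_k| = (2k+1)·(2k+2)/(k+1)² · 2 → 8.
Hence the series converges for |x + 5| < 1/(8) = 1/8, so the radius of convergence is 1/8.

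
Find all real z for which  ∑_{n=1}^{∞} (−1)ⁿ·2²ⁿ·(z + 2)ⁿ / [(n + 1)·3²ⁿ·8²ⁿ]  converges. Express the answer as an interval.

(-146, 142]

The ratio of consecutive coefficients is [(n + 1)/((n+1) + 1)] · 4/(9·64) → 1/144.
Hence the series converges for |z + 2| < 1/(1/144) = 144, so the radius of convergence is 144.
At z = 142: convergence follows from the alternating series test (terms decrease monotonically to 0).
Check z = -146: comparison with the harmonic series Σ 1/n shows the series diverges.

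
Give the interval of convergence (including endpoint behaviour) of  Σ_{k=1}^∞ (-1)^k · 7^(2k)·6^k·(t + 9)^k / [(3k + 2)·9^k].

The ratio of consecutive coefficients is [(3k + 2)/(3(k+1) + 2)] · 49·6/9 → 98/3.
Hence the series converges for |t + 9| < 1/(98/3) = 3/98, so the radius of convergence is 3/98.
When t = -879/98, the terms alternate in sign and decrease monotonically to 0 in absolute value (size ~ c/k), so the alternating series test gives convergence.
When t = -885/98, comparison with the harmonic series Σ 1/k shows the series diverges.

(-885/98, -879/98]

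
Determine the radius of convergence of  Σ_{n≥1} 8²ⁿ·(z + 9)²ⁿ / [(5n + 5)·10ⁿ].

Ratio test: |a_{n+1}/a_n| = [(5n + 5)/(5(n+1) + 5)] · 64/10 → 32/5 as n → ∞.
Since the exponent of (z + 9) increases by 2 each term, convergence requires |z + 9|² < 5/32, hence R = √10/8.

R = √10/8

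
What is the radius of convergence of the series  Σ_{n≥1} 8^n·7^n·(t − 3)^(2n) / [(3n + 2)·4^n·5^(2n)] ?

Ratio test: |a_{n+1}/a_n| = [(3n + 2)/(3(n+1) + 2)] · 8·7/(4·25) → 14/25 as n → ∞.
Writing y = (t − 3)², the series in y has radius 25/14, so |t − 3| < √(25/14) and R = 5√14/14.

R = 5√14/14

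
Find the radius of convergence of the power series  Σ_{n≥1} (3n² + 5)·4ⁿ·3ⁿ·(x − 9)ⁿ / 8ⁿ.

Ratio test: |a_{n+1}/a_n| = [(3(n+1)² + 5)/(3n² + 5)] · 4·3/8 → 3/2 as n → ∞.
Thus R = 1/(3/2) = 2/3.

R = 2/3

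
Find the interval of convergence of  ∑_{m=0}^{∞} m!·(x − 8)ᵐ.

{8}

Ratio test: |a_{m+1}/a_m| = (m+1) → ∞ as m → ∞.
The terms grow without bound for any (x − 8) ≠ 0, so R = 0 (convergence only at x = 8).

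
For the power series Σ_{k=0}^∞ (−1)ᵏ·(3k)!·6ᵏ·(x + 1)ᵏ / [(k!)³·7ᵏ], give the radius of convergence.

Apply the ratio test: |a_{k+1}| / |a_k| = (3k+1)·(3k+2)·(3k+3)/(k+1)³ · 6/7, which tends to 162/7 as k → ∞.
Hence the series converges for |x + 1| < 1/(162/7) = 7/162, so the radius of convergence is 7/162.

R = 7/162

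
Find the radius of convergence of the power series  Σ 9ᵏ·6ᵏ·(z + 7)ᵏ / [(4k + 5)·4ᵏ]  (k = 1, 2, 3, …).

By the ratio test, |a_{k+1}/a_k| = [(4k + 5)/(4(k+1) + 5)] · 9·6/4 → 27/2.
Thus R = 1/(27/2) = 2/27.

R = 2/27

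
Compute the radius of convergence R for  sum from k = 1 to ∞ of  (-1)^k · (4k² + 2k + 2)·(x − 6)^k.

By the ratio test, |a_{k+1}/a_k| = (4(k+1)² + 2(k+1) + 2)/(4k² + 2k + 2) → 1.
Hence R = 1.

R = 1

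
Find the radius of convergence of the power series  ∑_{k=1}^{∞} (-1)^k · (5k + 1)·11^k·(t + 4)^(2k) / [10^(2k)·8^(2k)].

R = 80√11/11

The ratio of consecutive coefficients is [(5(k+1) + 1)/(5k + 1)] · 11/(100·64) → 11/6400.
Writing y = (t + 4)², the series in y has radius 6400/11, so |t + 4| < √(6400/11) and R = 80√11/11.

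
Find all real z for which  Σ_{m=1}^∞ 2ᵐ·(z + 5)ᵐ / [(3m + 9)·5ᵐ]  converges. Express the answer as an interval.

[-15/2, -5/2)

By the ratio test, |a_{m+1}/a_m| = [(3m + 9)/(3(m+1) + 9)] · 2/5 → 2/5.
Hence the series converges for |z + 5| < 1/(2/5) = 5/2, so the radius of convergence is 5/2.
At z = -5/2: the terms behave like c/m; limit comparison with the harmonic series gives divergence.
Check z = -15/2: the terms alternate in sign and decrease monotonically to 0 in absolute value (size ~ c/m), so the alternating series test gives convergence.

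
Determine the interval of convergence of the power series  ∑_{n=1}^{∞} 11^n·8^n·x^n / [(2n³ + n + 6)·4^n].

[-1/22, 1/22]

Apply the ratio test: |a_{n+1}| / |a_n| = [(2n³ + n + 6)/(2(n+1)³ + (n+1) + 6)] · 11·8/4, which tends to 22 as n → ∞.
Convergence for |x| · 22 < 1, i.e. |x| < 1/22. So R = 1/22.
When x = 1/22, the terms are on the order of 1/n³, so the series converges absolutely by comparison with the p-series (p = 3 > 1).
At x = -1/22: absolute convergence follows by limit comparison with Σ 1/n³.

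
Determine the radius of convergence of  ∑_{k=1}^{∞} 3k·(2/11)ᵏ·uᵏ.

R = 11/2

The ratio of consecutive coefficients is [3(k+1)/3k] · 2/11 → 2/11.
The series converges when 2/11 · |u| < 1, giving R = 11/2.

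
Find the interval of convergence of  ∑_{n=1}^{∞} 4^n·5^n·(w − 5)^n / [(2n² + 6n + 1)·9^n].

[91/20, 109/20]

The ratio of consecutive coefficients is [(2n² + 6n + 1)/(2(n+1)² + 6(n+1) + 1)] · 4·5/9 → 20/9.
Hence the series converges for |w − 5| < 1/(20/9) = 9/20, so the radius of convergence is 9/20.
When w = 109/20, the terms are on the order of 1/n², so the series converges absolutely by comparison with the p-series (p = 2 > 1).
When w = 91/20, absolute convergence follows by limit comparison with Σ 1/n².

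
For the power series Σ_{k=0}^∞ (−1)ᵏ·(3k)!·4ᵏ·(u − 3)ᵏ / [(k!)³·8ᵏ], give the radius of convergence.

R = 2/27

Apply the ratio test: |a_{k+1}| / |a_k| = (3k+1)·(3k+2)·(3k+3)/(k+1)³ · 4/8, which tends to 27/2 as k → ∞.
Convergence for |u − 3| · 27/2 < 1, i.e. |u − 3| < 2/27. So R = 2/27.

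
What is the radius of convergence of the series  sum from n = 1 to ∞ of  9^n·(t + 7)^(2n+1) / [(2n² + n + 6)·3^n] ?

By the ratio test, |a_{n+1}/a_n| = [(2n² + n + 6)/(2(n+1)² + (n+1) + 6)] · 9/3 → 3.
Writing y = (t + 7)², the series in y has radius 1/3, so |t + 7| < √(1/3) and R = √3/3.

R = √3/3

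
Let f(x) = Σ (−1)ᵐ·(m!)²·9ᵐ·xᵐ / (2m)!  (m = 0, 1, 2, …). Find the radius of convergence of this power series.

R = 4/9

By the ratio test, |a_{m+1}/a_m| = (m+1)²/[(2m+1)·(2m+2)] · 9 → 9/4.
Thus R = 1/(9/4) = 4/9.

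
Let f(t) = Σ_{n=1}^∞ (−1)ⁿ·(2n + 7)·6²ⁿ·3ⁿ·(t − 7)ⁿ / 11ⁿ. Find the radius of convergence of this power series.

R = 11/108

Ratio test: |a_{n+1}/a_n| = [(2(n+1) + 7)/(2n + 7)] · 36·3/11 → 108/11 as n → ∞.
Thus R = 1/(108/11) = 11/108.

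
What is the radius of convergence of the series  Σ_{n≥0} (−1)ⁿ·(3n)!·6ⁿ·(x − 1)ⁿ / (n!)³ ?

Apply the ratio test: |a_{n+1}| / |a_n| = (3n+1)·(3n+2)·(3n+3)/(n+1)³ · 6, which tends to 162 as n → ∞.
Thus R = 1/(162) = 1/162.

R = 1/162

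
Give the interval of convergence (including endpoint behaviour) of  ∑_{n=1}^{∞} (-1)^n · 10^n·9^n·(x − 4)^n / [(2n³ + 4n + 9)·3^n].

[119/30, 121/30]

The ratio of consecutive coefficients is [(2n³ + 4n + 9)/(2(n+1)³ + 4(n+1) + 9)] · 10·9/3 → 30.
Convergence for |x − 4| · 30 < 1, i.e. |x − 4| < 1/30. So R = 1/30.
When x = 121/30, absolute convergence follows by limit comparison with Σ 1/n³.
When x = 119/30, the terms are on the order of 1/n³, so the series converges absolutely by comparison with the p-series (p = 3 > 1).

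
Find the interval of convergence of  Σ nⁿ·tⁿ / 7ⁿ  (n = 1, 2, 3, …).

Root test: |a_n|^(1/n) = n/7 → ∞.
The root grows without bound, so R = 0 (convergence only at t = 0).

{0}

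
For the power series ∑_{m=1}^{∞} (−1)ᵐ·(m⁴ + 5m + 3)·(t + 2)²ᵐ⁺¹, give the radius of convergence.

Ratio test: |a_{m+1}/a_m| = ((m+1)⁴ + 5(m+1) + 3)/(m⁴ + 5m + 3) → 1 as m → ∞.
Successive powers of (t + 2) differ by 2, so the series converges when |t + 2|² · 1 < 1, i.e. |t + 2| < √(1) = 1. So R = 1.

R = 1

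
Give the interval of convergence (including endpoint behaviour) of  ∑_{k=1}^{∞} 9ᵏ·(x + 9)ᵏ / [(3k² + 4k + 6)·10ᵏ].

The ratio of consecutive coefficients is [(3k² + 4k + 6)/(3(k+1)² + 4(k+1) + 6)] · 9/10 → 9/10.
Convergence for |x + 9| · 9/10 < 1, i.e. |x + 9| < 10/9. So R = 10/9.
At x = -71/9: the series is dominated by a constant times Σ 1/k², which converges (p = 2 > 1).
Check x = -91/9: absolute convergence follows by limit comparison with Σ 1/k².

[-91/9, -71/9]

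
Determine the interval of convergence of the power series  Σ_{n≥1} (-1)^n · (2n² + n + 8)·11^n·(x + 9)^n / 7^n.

(-106/11, -92/11)

Ratio test: |a_{n+1}/a_n| = [(2(n+1)² + (n+1) + 8)/(2n² + n + 8)] · 11/7 → 11/7 as n → ∞.
Hence the series converges for |x + 9| < 1/(11/7) = 7/11, so the radius of convergence is 7/11.
When x = -92/11, the terms have absolute value of order n², which does not tend to 0, so the series diverges by the divergence test.
At x = -106/11: the n-th term does not approach 0; divergence by the term test.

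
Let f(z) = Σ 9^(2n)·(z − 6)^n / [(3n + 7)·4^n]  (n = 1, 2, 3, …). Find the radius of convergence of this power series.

Apply the ratio test: |a_{n+1}| / |a_n| = [(3n + 7)/(3(n+1) + 7)] · 81/4, which tends to 81/4 as n → ∞.
The series converges when 81/4 · |z − 6| < 1, giving R = 4/81.

R = 4/81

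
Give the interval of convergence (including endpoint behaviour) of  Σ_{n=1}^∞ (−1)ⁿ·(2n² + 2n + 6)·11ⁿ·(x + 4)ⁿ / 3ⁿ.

(-47/11, -41/11)

Ratio test: |a_{n+1}/a_n| = [(2(n+1)² + 2(n+1) + 6)/(2n² + 2n + 6)] · 11/3 → 11/3 as n → ∞.
Thus R = 1/(11/3) = 3/11.
Endpoint x = -41/11: the terms have absolute value of order n², which does not tend to 0, so the series diverges by the divergence test.
When x = -47/11, the n-th term does not approach 0; divergence by the term test.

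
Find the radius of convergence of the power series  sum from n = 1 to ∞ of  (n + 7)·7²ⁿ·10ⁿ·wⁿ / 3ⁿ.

By the ratio test, |a_{n+1}/a_n| = [((n+1) + 7)/(n + 7)] · 49·10/3 → 490/3.
The series converges when 490/3 · |w| < 1, giving R = 3/490.

R = 3/490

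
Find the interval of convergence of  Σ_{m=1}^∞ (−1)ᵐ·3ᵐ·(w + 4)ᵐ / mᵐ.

By the Cauchy root test, |a_m|^(1/m) = 3/m → 0.
The limit is 0 for every w, so R = ∞.

(−∞, ∞)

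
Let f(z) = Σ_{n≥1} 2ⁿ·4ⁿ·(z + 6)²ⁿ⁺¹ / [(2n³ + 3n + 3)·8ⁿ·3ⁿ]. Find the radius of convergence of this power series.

By the ratio test, |a_{n+1}/a_n| = [(2n³ + 3n + 3)/(2(n+1)³ + 3(n+1) + 3)] · 2·4/(8·3) → 1/3.
Since the exponent of (z + 6) increases by 2 each term, convergence requires |z + 6|² < 3, hence R = √3.

R = √3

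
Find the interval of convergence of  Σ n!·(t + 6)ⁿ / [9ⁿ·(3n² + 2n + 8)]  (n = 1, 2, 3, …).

The ratio of consecutive coefficients is (n+1) · 1/9 · (3n² + 2n + 8)/(3(n+1)² + 2(n+1) + 8) → ∞.
The ratio grows without bound, so the series diverges whenever (t + 6) ≠ 0; it converges only at t = -6. R = 0.

{-6}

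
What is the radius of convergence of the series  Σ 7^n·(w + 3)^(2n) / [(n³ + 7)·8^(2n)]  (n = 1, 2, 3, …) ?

By the ratio test, |a_{n+1}/a_n| = [(n³ + 7)/((n+1)³ + 7)] · 7/64 → 7/64.
Successive powers of (w + 3) differ by 2, so the series converges when |w + 3|² · 7/64 < 1, i.e. |w + 3| < √(64/7). So R = 8√7/7.

R = 8√7/7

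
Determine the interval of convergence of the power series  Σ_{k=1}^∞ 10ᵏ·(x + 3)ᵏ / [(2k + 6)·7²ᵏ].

[-79/10, 19/10)

Apply the ratio test: |a_{k+1}| / |a_k| = [(2k + 6)/(2(k+1) + 6)] · 10/49, which tends to 10/49 as k → ∞.
The series converges when 10/49 · |x + 3| < 1, giving R = 49/10.
Endpoint x = 19/10: comparison with the harmonic series Σ 1/k shows the series diverges.
At x = -79/10: convergence follows from the alternating series test (terms decrease monotonically to 0).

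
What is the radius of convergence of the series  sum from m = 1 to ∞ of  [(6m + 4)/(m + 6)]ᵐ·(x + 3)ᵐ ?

Applying the root test, |a_m|^(1/m) = (6m + 4)/(m + 6) → 6.
Thus R = 1/(6) = 1/6.

R = 1/6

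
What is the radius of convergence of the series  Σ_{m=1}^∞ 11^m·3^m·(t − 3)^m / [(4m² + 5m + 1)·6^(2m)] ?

R = 12/11

By the ratio test, |a_{m+1}/a_m| = [(4m² + 5m + 1)/(4(m+1)² + 5(m+1) + 1)] · 11·3/36 → 11/12.
Thus R = 1/(11/12) = 12/11.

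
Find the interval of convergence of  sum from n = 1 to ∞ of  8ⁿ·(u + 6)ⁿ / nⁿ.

By the Cauchy root test, |a_n|^(1/n) = 8/n → 0.
The limit is 0 for every u, so R = ∞.

(−∞, ∞)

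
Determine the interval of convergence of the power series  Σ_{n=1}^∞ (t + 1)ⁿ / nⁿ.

Root test: |a_n|^(1/n) = 1/n → 0.
The limit is 0 for every t, so R = ∞.

(−∞, ∞)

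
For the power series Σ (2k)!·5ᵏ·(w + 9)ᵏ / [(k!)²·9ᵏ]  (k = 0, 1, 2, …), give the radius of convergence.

R = 9/20

Apply the ratio test: |a_{k+1}| / |a_k| = (2k+1)·(2k+2)/(k+1)² · 5/9, which tends to 20/9 as k → ∞.
Thus R = 1/(20/9) = 9/20.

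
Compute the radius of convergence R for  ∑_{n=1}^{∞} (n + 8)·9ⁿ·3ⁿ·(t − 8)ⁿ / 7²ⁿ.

Apply the ratio test: |a_{n+1}| / |a_n| = [((n+1) + 8)/(n + 8)] · 9·3/49, which tends to 27/49 as n → ∞.
Thus R = 1/(27/49) = 49/27.

R = 49/27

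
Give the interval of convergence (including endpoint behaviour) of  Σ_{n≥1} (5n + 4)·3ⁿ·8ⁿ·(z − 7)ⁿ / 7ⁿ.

Ratio test: |a_{n+1}/a_n| = [(5(n+1) + 4)/(5n + 4)] · 3·8/7 → 24/7 as n → ∞.
The series converges when 24/7 · |z − 7| < 1, giving R = 7/24.
At z = 175/24: the terms have absolute value of order n, which does not tend to 0, so the series diverges by the divergence test.
Endpoint z = 161/24: the n-th term does not approach 0; divergence by the term test.

(161/24, 175/24)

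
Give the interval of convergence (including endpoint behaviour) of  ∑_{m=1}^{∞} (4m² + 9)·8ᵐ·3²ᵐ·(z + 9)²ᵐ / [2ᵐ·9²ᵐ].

Apply the ratio test: |a_{m+1}| / |a_m| = [(4(m+1)² + 9)/(4m² + 9)] · 8·9/(2·81), which tends to 4/9 as m → ∞.
Successive powers of (z + 9) differ by 2, so the series converges when |z + 9|² · 4/9 < 1, i.e. |z + 9| < √(9/4) = 3/2. So R = 3/2.
Endpoint z = -15/2: the terms do not tend to 0, so the series diverges.
At z = -21/2: the m-th term does not approach 0; divergence by the term test.

(-21/2, -15/2)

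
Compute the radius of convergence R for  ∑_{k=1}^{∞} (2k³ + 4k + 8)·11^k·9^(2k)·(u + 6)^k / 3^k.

R = 1/297

By the ratio test, |a_{k+1}/a_k| = [(2(k+1)³ + 4(k+1) + 8)/(2k³ + 4k + 8)] · 11·81/3 → 297.
Thus R = 1/(297) = 1/297.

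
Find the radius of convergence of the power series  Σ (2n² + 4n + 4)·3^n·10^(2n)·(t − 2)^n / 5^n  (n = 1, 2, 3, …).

R = 1/60

Ratio test: |a_{n+1}/a_n| = [(2(n+1)² + 4(n+1) + 4)/(2n² + 4n + 4)] · 3·100/5 → 60 as n → ∞.
The series converges when 60 · |t − 2| < 1, giving R = 1/60.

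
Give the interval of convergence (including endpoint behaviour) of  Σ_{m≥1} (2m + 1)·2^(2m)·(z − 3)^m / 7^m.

(5/4, 19/4)

Ratio test: |a_{m+1}/a_m| = [(2(m+1) + 1)/(2m + 1)] · 4/7 → 4/7 as m → ∞.
The series converges when 4/7 · |z − 3| < 1, giving R = 7/4.
Endpoint z = 19/4: the terms have absolute value of order m, which does not tend to 0, so the series diverges by the divergence test.
At z = 5/4: the m-th term does not approach 0; divergence by the term test.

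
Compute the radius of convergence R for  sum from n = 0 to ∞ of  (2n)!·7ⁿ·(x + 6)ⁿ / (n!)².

The ratio of consecutive coefficients is (2n+1)·(2n+2)/(n+1)² · 7 → 28.
The series converges when 28 · |x + 6| < 1, giving R = 1/28.

R = 1/28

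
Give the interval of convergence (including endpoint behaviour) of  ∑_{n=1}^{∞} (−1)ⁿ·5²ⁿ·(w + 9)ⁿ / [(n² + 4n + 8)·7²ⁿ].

[-274/25, -176/25]

Ratio test: |a_{n+1}/a_n| = [(n² + 4n + 8)/((n+1)² + 4(n+1) + 8)] · 25/49 → 25/49 as n → ∞.
The series converges when 25/49 · |w + 9| < 1, giving R = 49/25.
Check w = -176/25: the terms are on the order of 1/n², so the series converges absolutely by comparison with the p-series (p = 2 > 1).
Check w = -274/25: the series is dominated by a constant times Σ 1/n², which converges (p = 2 > 1).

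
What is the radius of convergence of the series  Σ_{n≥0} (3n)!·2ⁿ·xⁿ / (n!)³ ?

R = 1/54

The ratio of consecutive coefficients is (3n+1)·(3n+2)·(3n+3)/(n+1)³ · 2 → 54.
Thus R = 1/(54) = 1/54.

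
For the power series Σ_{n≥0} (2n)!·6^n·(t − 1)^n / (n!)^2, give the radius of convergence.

R = 1/24

The ratio of consecutive coefficients is (2n+1)·(2n+2)/(n+1)² · 6 → 24.
Thus R = 1/(24) = 1/24.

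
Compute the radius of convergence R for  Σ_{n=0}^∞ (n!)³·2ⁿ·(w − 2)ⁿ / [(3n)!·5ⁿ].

R = 135/2

The ratio of consecutive coefficients is (n+1)³/[(3n+1)·(3n+2)·(3n+3)] · 2/5 → 2/135.
The series converges when 2/135 · |w − 2| < 1, giving R = 135/2.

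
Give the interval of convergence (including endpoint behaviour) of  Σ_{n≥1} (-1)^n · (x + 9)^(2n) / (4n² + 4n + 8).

[-10, -8]

By the ratio test, |a_{n+1}/a_n| = (4n² + 4n + 8)/(4(n+1)² + 4(n+1) + 8) → 1.
Since the exponent of (x + 9) increases by 2 each term, convergence requires |x + 9|² < 1, hence R = 1.
At x = -8: absolute convergence follows by limit comparison with Σ 1/n².
At x = -10: the terms are on the order of 1/n², so the series converges absolutely by comparison with the p-series (p = 2 > 1).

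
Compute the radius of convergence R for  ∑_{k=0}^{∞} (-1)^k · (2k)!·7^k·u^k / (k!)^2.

R = 1/28

Apply the ratio test: |a_{k+1}| / |a_k| = (2k+1)·(2k+2)/(k+1)² · 7, which tends to 28 as k → ∞.
Thus R = 1/(28) = 1/28.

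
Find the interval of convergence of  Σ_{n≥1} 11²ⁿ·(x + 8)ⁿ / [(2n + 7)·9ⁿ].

[-977/121, -959/121)

The ratio of consecutive coefficients is [(2n + 7)/(2(n+1) + 7)] · 121/9 → 121/9.
Convergence for |x + 8| · 121/9 < 1, i.e. |x + 8| < 9/121. So R = 9/121.
When x = -959/121, the terms are asymptotic to a nonzero constant times 1/n, so the series diverges by limit comparison with Σ 1/n.
Endpoint x = -977/121: an alternating series whose terms decrease to 0 in absolute value, so it converges by the Leibniz criterion.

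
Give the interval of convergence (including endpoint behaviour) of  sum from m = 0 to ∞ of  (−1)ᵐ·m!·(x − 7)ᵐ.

The ratio of consecutive coefficients is (m+1) → ∞.
The terms grow without bound for any (x − 7) ≠ 0, so R = 0 (convergence only at x = 7).

{7}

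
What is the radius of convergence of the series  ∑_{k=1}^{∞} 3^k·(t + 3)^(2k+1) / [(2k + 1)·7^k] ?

R = √21/3

Ratio test: |a_{k+1}/a_k| = [(2k + 1)/(2(k+1) + 1)] · 3/7 → 3/7 as k → ∞.
Since the exponent of (t + 3) increases by 2 each term, convergence requires |t + 3|² < 7/3, hence R = √21/3.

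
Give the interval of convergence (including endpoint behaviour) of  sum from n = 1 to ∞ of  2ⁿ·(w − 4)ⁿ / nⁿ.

By the Cauchy root test, |a_n|^(1/n) = 2/n → 0.
Since the n-th root of |a_n| tends to 0, the series converges for all real w; R = ∞.

(−∞, ∞)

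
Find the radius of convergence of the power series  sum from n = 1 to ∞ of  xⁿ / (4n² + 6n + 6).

By the ratio test, |a_{n+1}/a_n| = (4n² + 6n + 6)/(4(n+1)² + 6(n+1) + 6) → 1.
Hence R = 1.

R = 1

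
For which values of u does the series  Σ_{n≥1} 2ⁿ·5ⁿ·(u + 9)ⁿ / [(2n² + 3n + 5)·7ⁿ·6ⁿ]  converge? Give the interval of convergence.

[-66/5, -24/5]

Apply the ratio test: |a_{n+1}| / |a_n| = [(2n² + 3n + 5)/(2(n+1)² + 3(n+1) + 5)] · 2·5/(7·6), which tends to 5/21 as n → ∞.
The series converges when 5/21 · |u + 9| < 1, giving R = 21/5.
Check u = -24/5: absolute convergence follows by limit comparison with Σ 1/n².
When u = -66/5, absolute convergence follows by limit comparison with Σ 1/n².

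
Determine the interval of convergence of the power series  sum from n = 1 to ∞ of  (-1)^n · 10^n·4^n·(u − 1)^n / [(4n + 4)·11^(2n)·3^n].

(-323/40, 403/40]

Apply the ratio test: |a_{n+1}| / |a_n| = [(4n + 4)/(4(n+1) + 4)] · 10·4/(121·3), which tends to 40/363 as n → ∞.
The series converges when 40/363 · |u − 1| < 1, giving R = 363/40.
When u = 403/40, an alternating series whose terms decrease to 0 in absolute value, so it converges by the Leibniz criterion.
Check u = -323/40: comparison with the harmonic series Σ 1/n shows the series diverges.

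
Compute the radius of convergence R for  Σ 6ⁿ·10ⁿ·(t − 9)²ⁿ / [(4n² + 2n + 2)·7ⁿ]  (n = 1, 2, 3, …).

R = √105/30

Apply the ratio test: |a_{n+1}| / |a_n| = [(4n² + 2n + 2)/(4(n+1)² + 2(n+1) + 2)] · 6·10/7, which tends to 60/7 as n → ∞.
Successive powers of (t − 9) differ by 2, so the series converges when |t − 9|² · 60/7 < 1, i.e. |t − 9| < √(7/60). So R = √105/30.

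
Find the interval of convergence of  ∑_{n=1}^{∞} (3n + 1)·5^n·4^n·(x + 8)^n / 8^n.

The ratio of consecutive coefficients is [(3(n+1) + 1)/(3n + 1)] · 5·4/8 → 5/2.
Thus R = 1/(5/2) = 2/5.
When x = -38/5, the terms do not tend to 0, so the series diverges.
Check x = -42/5: the n-th term does not approach 0; divergence by the term test.

(-42/5, -38/5)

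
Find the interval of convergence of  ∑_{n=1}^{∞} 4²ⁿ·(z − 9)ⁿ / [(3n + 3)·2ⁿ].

The ratio of consecutive coefficients is [(3n + 3)/(3(n+1) + 3)] · 16/2 → 8.
The series converges when 8 · |z − 9| < 1, giving R = 1/8.
At z = 73/8: the terms are asymptotic to a nonzero constant times 1/n, so the series diverges by limit comparison with Σ 1/n.
When z = 71/8, an alternating series whose terms decrease to 0 in absolute value, so it converges by the Leibniz criterion.

[71/8, 73/8)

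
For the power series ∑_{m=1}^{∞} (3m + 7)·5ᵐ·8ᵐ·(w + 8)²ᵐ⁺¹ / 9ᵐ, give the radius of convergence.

R = 3√10/20

Ratio test: |a_{m+1}/a_m| = [(3(m+1) + 7)/(3m + 7)] · 5·8/9 → 40/9 as m → ∞.
Writing y = (w + 8)², the series in y has radius 9/40, so |w + 8| < √(9/40) and R = 3√10/20.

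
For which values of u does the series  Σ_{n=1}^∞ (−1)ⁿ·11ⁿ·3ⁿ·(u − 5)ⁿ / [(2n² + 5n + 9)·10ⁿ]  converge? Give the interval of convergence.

[155/33, 175/33]

Ratio test: |a_{n+1}/a_n| = [(2n² + 5n + 9)/(2(n+1)² + 5(n+1) + 9)] · 11·3/10 → 33/10 as n → ∞.
Convergence for |u − 5| · 33/10 < 1, i.e. |u − 5| < 10/33. So R = 10/33.
Endpoint u = 175/33: absolute convergence follows by limit comparison with Σ 1/n².
At u = 155/33: absolute convergence follows by limit comparison with Σ 1/n².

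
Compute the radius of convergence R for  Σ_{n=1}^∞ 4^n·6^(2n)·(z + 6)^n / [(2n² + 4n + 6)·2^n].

R = 1/72

By the ratio test, |a_{n+1}/a_n| = [(2n² + 4n + 6)/(2(n+1)² + 4(n+1) + 6)] · 4·36/2 → 72.
Convergence for |z + 6| · 72 < 1, i.e. |z + 6| < 1/72. So R = 1/72.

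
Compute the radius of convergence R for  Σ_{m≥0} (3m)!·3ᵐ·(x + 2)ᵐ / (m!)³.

R = 1/81

Apply the ratio test: |a_{m+1}| / |a_m| = (3m+1)·(3m+2)·(3m+3)/(m+1)³ · 3, which tends to 81 as m → ∞.
The series converges when 81 · |x + 2| < 1, giving R = 1/81.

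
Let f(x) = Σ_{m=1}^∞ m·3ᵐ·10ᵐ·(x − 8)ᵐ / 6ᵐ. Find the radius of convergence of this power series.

R = 1/5

Ratio test: |a_{m+1}/a_m| = [(m+1)/m] · 3·10/6 → 5 as m → ∞.
The series converges when 5 · |x − 8| < 1, giving R = 1/5.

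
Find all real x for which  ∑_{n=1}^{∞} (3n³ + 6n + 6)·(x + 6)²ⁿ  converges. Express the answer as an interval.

(-7, -5)

The ratio of consecutive coefficients is (3(n+1)³ + 6(n+1) + 6)/(3n³ + 6n + 6) → 1.
Successive powers of (x + 6) differ by 2, so the series converges when |x + 6|² · 1 < 1, i.e. |x + 6| < √(1) = 1. So R = 1.
Check x = -5: the terms have absolute value of order n³, which does not tend to 0, so the series diverges by the divergence test.
When x = -7, the terms have absolute value of order n³, which does not tend to 0, so the series diverges by the divergence test.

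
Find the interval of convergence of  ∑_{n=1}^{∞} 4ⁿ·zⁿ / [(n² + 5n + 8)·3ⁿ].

[-3/4, 3/4]

By the ratio test, |a_{n+1}/a_n| = [(n² + 5n + 8)/((n+1)² + 5(n+1) + 8)] · 4/3 → 4/3.
Thus R = 1/(4/3) = 3/4.
When z = 3/4, the series is dominated by a constant times Σ 1/n², which converges (p = 2 > 1).
Check z = -3/4: the series is dominated by a constant times Σ 1/n², which converges (p = 2 > 1).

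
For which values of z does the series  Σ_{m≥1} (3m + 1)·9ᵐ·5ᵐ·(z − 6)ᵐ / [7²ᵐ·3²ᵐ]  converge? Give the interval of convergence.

By the ratio test, |a_{m+1}/a_m| = [(3(m+1) + 1)/(3m + 1)] · 9·5/(49·9) → 5/49.
Thus R = 1/(5/49) = 49/5.
At z = 79/5: the m-th term does not approach 0; divergence by the term test.
Endpoint z = -19/5: the terms do not tend to 0, so the series diverges.

(-19/5, 79/5)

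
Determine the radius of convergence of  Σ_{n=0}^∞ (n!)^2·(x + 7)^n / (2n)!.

Apply the ratio test: |a_{n+1}| / |a_n| = (n+1)²/[(2n+1)·(2n+2)], which tends to 1/4 as n → ∞.
The series converges when 1/4 · |x + 7| < 1, giving R = 4.

R = 4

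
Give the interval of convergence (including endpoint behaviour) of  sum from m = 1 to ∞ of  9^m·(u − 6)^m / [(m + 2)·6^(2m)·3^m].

[-6, 18)

The ratio of consecutive coefficients is [(m + 2)/((m+1) + 2)] · 9/(36·3) → 1/12.
The series converges when 1/12 · |u − 6| < 1, giving R = 12.
When u = 18, the terms behave like c/m; limit comparison with the harmonic series gives divergence.
At u = -6: an alternating series whose terms decrease to 0 in absolute value, so it converges by the Leibniz criterion.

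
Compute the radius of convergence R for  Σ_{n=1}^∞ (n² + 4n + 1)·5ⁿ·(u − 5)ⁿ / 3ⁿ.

The ratio of consecutive coefficients is [((n+1)² + 4(n+1) + 1)/(n² + 4n + 1)] · 5/3 → 5/3.
Convergence for |u − 5| · 5/3 < 1, i.e. |u − 5| < 3/5. So R = 3/5.

R = 3/5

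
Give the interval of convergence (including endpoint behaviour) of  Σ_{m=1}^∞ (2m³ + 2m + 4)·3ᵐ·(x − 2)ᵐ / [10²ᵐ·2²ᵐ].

(-394/3, 406/3)

By the ratio test, |a_{m+1}/a_m| = [(2(m+1)³ + 2(m+1) + 4)/(2m³ + 2m + 4)] · 3/(100·4) → 3/400.
Thus R = 1/(3/400) = 400/3.
At x = 406/3: the m-th term does not approach 0; divergence by the term test.
When x = -394/3, the terms do not tend to 0, so the series diverges.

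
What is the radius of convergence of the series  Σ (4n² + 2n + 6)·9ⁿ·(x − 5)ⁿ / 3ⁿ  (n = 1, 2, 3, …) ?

The ratio of consecutive coefficients is [(4(n+1)² + 2(n+1) + 6)/(4n² + 2n + 6)] · 9/3 → 3.
Convergence for |x − 5| · 3 < 1, i.e. |x − 5| < 1/3. So R = 1/3.

R = 1/3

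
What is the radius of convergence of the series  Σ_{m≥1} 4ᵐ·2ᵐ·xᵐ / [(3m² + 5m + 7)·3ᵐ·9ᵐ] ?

The ratio of consecutive coefficients is [(3m² + 5m + 7)/(3(m+1)² + 5(m+1) + 7)] · 4·2/(3·9) → 8/27.
Convergence for |x| · 8/27 < 1, i.e. |x| < 27/8. So R = 27/8.

R = 27/8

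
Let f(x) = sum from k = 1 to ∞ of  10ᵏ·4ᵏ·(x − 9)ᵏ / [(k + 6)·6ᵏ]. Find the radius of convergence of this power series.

Ratio test: |a_{k+1}/a_k| = [(k + 6)/((k+1) + 6)] · 10·4/6 → 20/3 as k → ∞.
The series converges when 20/3 · |x − 9| < 1, giving R = 3/20.

R = 3/20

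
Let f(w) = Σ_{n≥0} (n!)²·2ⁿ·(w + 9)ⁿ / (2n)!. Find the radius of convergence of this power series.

R = 2

By the ratio test, |a_{n+1}/a_n| = (n+1)²/[(2n+1)·(2n+2)] · 2 → 1/2.
Thus R = 1/(1/2) = 2.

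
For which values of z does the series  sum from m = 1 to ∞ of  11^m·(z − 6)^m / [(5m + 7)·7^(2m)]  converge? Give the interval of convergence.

Ratio test: |a_{m+1}/a_m| = [(5m + 7)/(5(m+1) + 7)] · 11/49 → 11/49 as m → ∞.
Convergence for |z − 6| · 11/49 < 1, i.e. |z − 6| < 49/11. So R = 49/11.
Endpoint z = 115/11: the terms are asymptotic to a nonzero constant times 1/m, so the series diverges by limit comparison with Σ 1/m.
Endpoint z = 17/11: an alternating series whose terms decrease to 0 in absolute value, so it converges by the Leibniz criterion.

[17/11, 115/11)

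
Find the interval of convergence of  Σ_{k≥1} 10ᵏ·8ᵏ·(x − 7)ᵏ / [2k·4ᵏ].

[139/20, 141/20)

Apply the ratio test: |a_{k+1}| / |a_k| = [2k/2(k+1)] · 10·8/4, which tends to 20 as k → ∞.
Hence the series converges for |x − 7| < 1/(20) = 1/20, so the radius of convergence is 1/20.
Endpoint x = 141/20: comparison with the harmonic series Σ 1/k shows the series diverges.
Endpoint x = 139/20: convergence follows from the alternating series test (terms decrease monotonically to 0).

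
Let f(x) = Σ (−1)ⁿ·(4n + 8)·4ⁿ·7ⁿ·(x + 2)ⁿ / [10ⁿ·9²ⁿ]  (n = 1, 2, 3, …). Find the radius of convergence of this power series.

Apply the ratio test: |a_{n+1}| / |a_n| = [(4(n+1) + 8)/(4n + 8)] · 4·7/(10·81), which tends to 14/405 as n → ∞.
The series converges when 14/405 · |x + 2| < 1, giving R = 405/14.

R = 405/14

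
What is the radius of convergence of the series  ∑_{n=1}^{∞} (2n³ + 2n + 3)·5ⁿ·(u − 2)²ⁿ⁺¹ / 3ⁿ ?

By the ratio test, |a_{n+1}/a_n| = [(2(n+1)³ + 2(n+1) + 3)/(2n³ + 2n + 3)] · 5/3 → 5/3.
Since the exponent of (u − 2) increases by 2 each term, convergence requires |u − 2|² < 3/5, hence R = √15/5.

R = √15/5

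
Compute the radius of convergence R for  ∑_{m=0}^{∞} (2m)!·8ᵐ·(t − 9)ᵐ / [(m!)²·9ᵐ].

By the ratio test, |a_{m+1}/a_m| = (2m+1)·(2m+2)/(m+1)² · 8/9 → 32/9.
Hence the series converges for |t − 9| < 1/(32/9) = 9/32, so the radius of convergence is 9/32.

R = 9/32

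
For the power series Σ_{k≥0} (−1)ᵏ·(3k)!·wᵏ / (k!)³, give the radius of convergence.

Ratio test: |a_{k+1}/a_k| = (3k+1)·(3k+2)·(3k+3)/(k+1)³ → 27 as k → ∞.
Thus R = 1/(27) = 1/27.

R = 1/27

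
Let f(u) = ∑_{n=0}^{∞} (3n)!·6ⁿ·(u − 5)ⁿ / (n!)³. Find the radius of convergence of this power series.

R = 1/162

Apply the ratio test: |a_{n+1}| / |a_n| = (3n+1)·(3n+2)·(3n+3)/(n+1)³ · 6, which tends to 162 as n → ∞.
The series converges when 162 · |u − 5| < 1, giving R = 1/162.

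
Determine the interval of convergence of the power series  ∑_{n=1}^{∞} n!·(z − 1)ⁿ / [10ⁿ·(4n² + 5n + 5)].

By the ratio test, |a_{n+1}/a_n| = (n+1) · 1/10 · (4n² + 5n + 5)/(4(n+1)² + 5(n+1) + 5) → ∞.
The terms grow without bound for any (z − 1) ≠ 0, so R = 0 (convergence only at z = 1).

{1}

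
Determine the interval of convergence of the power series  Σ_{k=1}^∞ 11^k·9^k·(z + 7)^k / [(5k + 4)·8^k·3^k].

[-239/33, -223/33)

The ratio of consecutive coefficients is [(5k + 4)/(5(k+1) + 4)] · 11·9/(8·3) → 33/8.
Hence the series converges for |z + 7| < 1/(33/8) = 8/33, so the radius of convergence is 8/33.
When z = -223/33, the terms are asymptotic to a nonzero constant times 1/k, so the series diverges by limit comparison with Σ 1/k.
When z = -239/33, an alternating series whose terms decrease to 0 in absolute value, so it converges by the Leibniz criterion.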